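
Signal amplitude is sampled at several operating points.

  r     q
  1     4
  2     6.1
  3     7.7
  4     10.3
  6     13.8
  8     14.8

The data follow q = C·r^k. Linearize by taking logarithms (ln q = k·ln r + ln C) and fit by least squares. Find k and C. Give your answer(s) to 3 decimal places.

k = 0.662, C = 3.936

With ln qᵢ as the transformed response and ln rᵢ as the regressor:
XᵀX = [[11.1437, 7.0493]; [7.0493, 6]], rhs = [17.0351, 12.8872]ᵀ  (here Σln r = 7.0493, Σ(ln r)² = 11.1437, Σln q = 12.8872, Σln r·ln q = 17.0351).
Δ = 11.1437·6 − (7.0493)² = 17.1702; k = (17.0351·6 − 7.0493·12.8872)/17.1702 = 0.66190, ln C = (11.1437·12.8872 − 7.0493·17.0351)/17.1702 = 1.37023, so C = exp(1.37023) = 3.93625.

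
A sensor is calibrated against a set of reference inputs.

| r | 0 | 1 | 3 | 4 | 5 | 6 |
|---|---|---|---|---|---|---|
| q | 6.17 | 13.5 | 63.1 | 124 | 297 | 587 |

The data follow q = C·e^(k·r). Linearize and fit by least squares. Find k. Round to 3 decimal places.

k = 0.761

Taking logs, ln q = k·r + ln C, so regress ln q on r.
Sums: Σr = 19.0000, Σ(r)² = 87.0000, Σln q = 25.4561, Σr·ln q = 101.0368.
Normal system: [[87.0000, 19.0000]; [19.0000, 6]]·[k, ln C]ᵀ = [101.0368, 25.4561]ᵀ.
Slope k = (n·Σr·ln q − Σr·Σln q)/(n·Σ(r)² − (Σr)²) = (6·101.0368 − 19.0000·25.4561)/161.0000 = 0.76120; ln C = (Σln q − k·Σr)/n = 1.83221.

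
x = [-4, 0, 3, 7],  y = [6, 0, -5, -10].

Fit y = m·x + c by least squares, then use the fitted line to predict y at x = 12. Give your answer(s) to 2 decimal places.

ŷ = -17.68

Normal-equation sums: Σx·x = 74, Σx = 6, Σ1 = 4.
Moment sums: Σx·y = -109, Σy = -9.
So MᵀM·[m, c]ᵀ = Mᵀy: [[74, 6]; [6, 4]]·[m, c]ᵀ = [-109, -9]ᵀ.
Determinant 74·4 − 6² = 260.
m = ((-109)·4 − 6·(-9))/260 = -191/130; c = (74·(-9) − 6·(-109))/260 = -3/65.
At x = 12: ŷ = (-191/130)·(12) + (-3/65)·(1) = -1149/65.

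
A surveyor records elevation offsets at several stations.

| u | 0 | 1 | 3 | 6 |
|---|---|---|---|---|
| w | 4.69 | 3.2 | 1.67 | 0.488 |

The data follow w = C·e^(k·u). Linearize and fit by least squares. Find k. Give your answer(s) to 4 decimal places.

k = -0.3744

Let Y = ln w. Fitting Y = k·u + ln C by least squares:
Over the data: Σu = 10.0000, Σ(u)² = 46.0000, Σln w = 2.5040, Σu·ln w = -1.6030.
Normal system: [[46.0000, 10.0000]; [10.0000, 4]]·[k, ln C]ᵀ = [-1.6030, 2.5040]ᵀ.
Δ = 46.0000·4 − (10.0000)² = 84.0000; k = (-1.6030·4 − 10.0000·2.5040)/84.0000 = -0.37443, ln C = (46.0000·2.5040 − 10.0000·-1.6030)/84.0000 = 1.56206.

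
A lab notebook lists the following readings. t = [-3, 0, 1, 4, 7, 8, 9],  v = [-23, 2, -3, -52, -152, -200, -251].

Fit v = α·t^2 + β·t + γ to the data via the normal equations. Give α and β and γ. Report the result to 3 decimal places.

α = -2.999, β = -1.049, γ = 1.141

With design matrix M, MᵀM = [[13396, 1622, 220]; [1622, 220, 26]; [220, 26, 7]] and Mᵀv = [-41621, -5065, -679]ᵀ.
Solving the 3×3 system (Gaussian elimination) gives α = -16139/5382, β = -16937/16146, γ = 9212/8073.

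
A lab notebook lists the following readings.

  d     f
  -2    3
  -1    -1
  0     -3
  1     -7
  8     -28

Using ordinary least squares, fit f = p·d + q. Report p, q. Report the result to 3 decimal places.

p = -3.070, q = -3.516

Forming MᵀM = [[70, 6]; [6, 5]] and Mᵀf = [-236, -36]ᵀ gives MᵀM·[p, q]ᵀ = Mᵀf.
Eliminating q: 5·(row 1) − 6·(row 2) gives 314·p = 5·(-236) − 6·(-36) = -964, so p = -482/157.
Then q = ((-36) − 6·(-482/157))/5 = -552/157.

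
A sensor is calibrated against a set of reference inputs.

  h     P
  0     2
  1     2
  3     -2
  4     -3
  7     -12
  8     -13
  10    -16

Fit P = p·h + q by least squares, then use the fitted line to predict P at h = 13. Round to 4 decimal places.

P̂ = -22.4863

From the data, Σh·h = 239, Σh = 33, Σ1 = 7.
And Σh·P = -364, ΣP = -42.
Normal equations: [[239, 33]; [33, 7]]·[p, q]ᵀ = [-364, -42]ᵀ.
det = 239·7 − 33² = 584.
p = ((-364)·7 − 33·(-42))/584 = -581/292; q = (239·(-42) − 33·(-364))/584 = 987/292.
At h = 13: P̂ = (-581/292)·(13) + (987/292)·(1) = -3283/146.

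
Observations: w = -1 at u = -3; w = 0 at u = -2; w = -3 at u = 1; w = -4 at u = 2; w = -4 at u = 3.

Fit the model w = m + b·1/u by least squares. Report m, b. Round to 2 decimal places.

XᵀX·[m, b]ᵀ = Xᵀw reads: 5·m + 1·b = -12;  1·m + (31/18)·b = -6.
Δ = 5·(31/18) − 1² = 137/18.
m = ((-12)·(31/18) − 1·(-6))/(137/18) = -264/137; b = (5·(-6) − 1·(-12))/(137/18) = -324/137.

m = -1.93, b = -2.36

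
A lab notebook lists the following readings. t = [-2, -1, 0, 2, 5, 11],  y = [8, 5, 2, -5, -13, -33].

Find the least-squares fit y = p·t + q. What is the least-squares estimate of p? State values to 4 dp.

p = -3.1404

The normal equations are: 155·p + 15·q = -459;  15·p + 6·q = -36.
Eliminating q: 6·(row 1) − 15·(row 2) gives 705·p = 6·(-459) − 15·(-36) = -2214, so p = -738/235.
Then q = ((-36) − 15·(-738/235))/6 = 87/47.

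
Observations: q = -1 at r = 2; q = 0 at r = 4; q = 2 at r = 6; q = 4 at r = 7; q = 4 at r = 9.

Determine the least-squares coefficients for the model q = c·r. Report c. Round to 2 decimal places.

c = 0.40

With design matrix A, AᵀA = [[186]] and Aᵀq = [74]ᵀ.
c = 74/186 = 0.397849.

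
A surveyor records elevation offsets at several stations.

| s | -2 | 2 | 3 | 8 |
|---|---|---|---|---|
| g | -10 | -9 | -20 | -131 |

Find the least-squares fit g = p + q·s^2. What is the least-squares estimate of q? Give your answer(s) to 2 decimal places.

q = -2.02

The normal equations are: 4·p + 81·q = -170;  81·p + 4209·q = -8640.
det = 4·4209 − 81² = 10275.
p = ((-170)·4209 − 81·(-8640))/10275 = -1046/685; q = (4·(-8640) − 81·(-170))/10275 = -1386/685.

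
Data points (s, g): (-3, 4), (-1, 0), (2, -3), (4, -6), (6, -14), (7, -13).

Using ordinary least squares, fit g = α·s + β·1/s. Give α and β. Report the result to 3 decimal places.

Sums needed: Σs·s = 115, Σs·1/s = 6, Σ1/s·1/s = 10385/7056.
For Aᵀg: Σs·g = -217, Σ1/s·g = -179/21.
AᵀA·[α, β]ᵀ = Aᵀg becomes [[115, 6]; [6, 10385/7056]]·[α, β]ᵀ = [-217, -179/21]ᵀ.
Δ = 115·(10385/7056) − 6² = 940259/7056.
α = ((-217)·(10385/7056) − 6·(-179/21))/(940259/7056) = -1892681/940259; β = (115·(-179/21) − 6·(-217))/(940259/7056) = 2270352/940259.

α = -2.013, β = 2.415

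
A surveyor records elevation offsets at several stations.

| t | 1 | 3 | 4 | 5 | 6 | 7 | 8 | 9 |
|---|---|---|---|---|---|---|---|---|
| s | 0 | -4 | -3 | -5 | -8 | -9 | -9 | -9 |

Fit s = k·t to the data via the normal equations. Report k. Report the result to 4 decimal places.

k = -1.1139

Normal-equation sums: Σt·t = 281.
Moment sums: Σt·s = -313.
Hence k = -313 / 281 ≈ -1.11388.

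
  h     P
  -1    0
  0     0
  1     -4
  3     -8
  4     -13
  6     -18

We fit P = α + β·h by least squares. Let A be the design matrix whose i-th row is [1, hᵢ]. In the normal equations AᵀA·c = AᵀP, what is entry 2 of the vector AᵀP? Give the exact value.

Entry 2 ↔ basis h, so (AᵀP)_{2} = Σᵢ (h)·Pᵢ = (-1)·(0) + (0)·(0) + (1)·(-4) + (3)·(-8) + (4)·(-13) + (6)·(-18) = -188.

-188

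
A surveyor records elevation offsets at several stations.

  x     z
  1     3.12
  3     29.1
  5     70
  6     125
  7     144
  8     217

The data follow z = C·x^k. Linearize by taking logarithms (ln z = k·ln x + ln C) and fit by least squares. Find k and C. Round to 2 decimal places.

Linearized form: ln z = k·ln x + ln C. From the 6 transformed points,
Sums: Σln x = 8.5252, Σ(ln x)² = 15.1183, Σln z = 23.9351, Σln x·ln z = 40.0500.
Normal system: [[15.1183, 8.5252]; [8.5252, 6]]·[k, ln C]ᵀ = [40.0500, 23.9351]ᵀ.
Solving (det = 18.0313): k = 2.01036, ln C = 1.13274, so C = exp(1.13274) = 3.10416.

k = 2.01, C = 3.10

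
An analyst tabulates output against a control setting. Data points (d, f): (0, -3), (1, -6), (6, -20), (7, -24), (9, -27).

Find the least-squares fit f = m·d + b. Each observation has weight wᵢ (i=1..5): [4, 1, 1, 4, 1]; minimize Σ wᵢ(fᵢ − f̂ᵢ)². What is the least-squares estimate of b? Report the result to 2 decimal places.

Entries of AᵀWA: Σwᵢ·d·d = 314, Σwᵢ·d = 44, Σwᵢ·1 = 11.
For AᵀWf: Σwᵢ·d·f = -1041, Σwᵢ·f = -161.
AᵀWA·[m, b]ᵀ = AᵀWf becomes [[314, 44]; [44, 11]]·[m, b]ᵀ = [-1041, -161]ᵀ.
det = 314·11 − 44² = 1518.
m = ((-1041)·11 − 44·(-161))/1518 = -397/138; b = (314·(-161) − 44·(-1041))/1518 = -2375/759.

b = -3.13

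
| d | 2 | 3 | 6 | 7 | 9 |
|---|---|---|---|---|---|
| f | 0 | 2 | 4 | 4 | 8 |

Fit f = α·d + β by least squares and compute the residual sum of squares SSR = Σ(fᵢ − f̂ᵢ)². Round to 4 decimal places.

Sums needed: Σd·d = 179, Σd = 27, Σ1 = 5.
Moment sums: Σd·f = 130, Σf = 18.
Normal equations: [[179, 27]; [27, 5]]·[α, β]ᵀ = [130, 18]ᵀ.
Δ = 179·5 − 27² = 166.
α = (130·5 − 27·18)/166 = 82/83; β = (179·18 − 27·130)/166 = -144/83.
Residuals: -20/83, 64/83, -16/83, -98/83, 70/83; SSR = 232/83.

SSR = 2.7952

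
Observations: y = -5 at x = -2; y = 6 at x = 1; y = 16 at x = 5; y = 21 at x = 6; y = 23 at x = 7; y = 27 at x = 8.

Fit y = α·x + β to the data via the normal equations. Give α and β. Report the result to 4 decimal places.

α = 3.1047, β = 1.7305

Setting ∂/∂α … = 0 gives: 179·α + 25·β = 599;  25·α + 6·β = 88.
Δ = 179·6 − 25² = 449.
α = (599·6 − 25·88)/449 = 1394/449; β = (179·88 − 25·599)/449 = 777/449.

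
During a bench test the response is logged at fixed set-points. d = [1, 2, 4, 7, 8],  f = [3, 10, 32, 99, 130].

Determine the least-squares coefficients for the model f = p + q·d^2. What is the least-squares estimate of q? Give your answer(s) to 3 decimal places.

q = 2.008

From the data, Σ1 = 5, Σd^2 = 134, Σd^2·d^2 = 6770.
Right-hand side: Σf = 274, Σd^2·f = 13726.
Normal equations: [[5, 134]; [134, 6770]]·[p, q]ᵀ = [274, 13726]ᵀ.
Eliminating q: 6770·(row 1) − 134·(row 2) gives 15894·p = 6770·274 − 134·13726 = 15696, so p = 872/883.
Then q = (13726 − 134·(872/883))/6770 = 1773/883.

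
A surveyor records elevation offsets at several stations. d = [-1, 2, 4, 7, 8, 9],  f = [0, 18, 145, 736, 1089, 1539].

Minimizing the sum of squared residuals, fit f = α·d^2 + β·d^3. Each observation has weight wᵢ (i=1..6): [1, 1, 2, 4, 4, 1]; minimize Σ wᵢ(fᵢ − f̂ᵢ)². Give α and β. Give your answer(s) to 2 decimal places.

α = 1.08, β = 1.99

The normal system AᵀWA·[α, β]ᵀ = AᵀWf is [[33078, 259428]; [259428, 2058870]]·[α, β]ᵀ = [552411, 4380699]ᵀ.
det = 33078·2058870 − 259428² = 800414676.
α = (552411·2058870 − 259428·4380699)/800414676 = 48136411/44467482; β = (33078·4380699 − 259428·552411)/800414676 = 88548923/44467482.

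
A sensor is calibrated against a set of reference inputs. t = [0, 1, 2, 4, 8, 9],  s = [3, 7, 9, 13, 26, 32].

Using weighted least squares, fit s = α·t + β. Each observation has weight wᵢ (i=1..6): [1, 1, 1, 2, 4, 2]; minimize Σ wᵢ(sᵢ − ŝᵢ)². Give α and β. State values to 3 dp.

α = 3.048, β = 2.460

Normal-equation sums: Σwᵢ·t·t = 455, Σwᵢ·t = 61, Σwᵢ·1 = 11.
Right-hand side: Σwᵢ·t·s = 1537, Σwᵢ·s = 213.
MᵀWM·[α, β]ᵀ = MᵀWs becomes [[455, 61]; [61, 11]]·[α, β]ᵀ = [1537, 213]ᵀ.
Eliminating β: 11·(row 1) − 61·(row 2) gives 1284·α = 11·1537 − 61·213 = 3914, so α = 1957/642.
Then β = (213 − 61·(1957/642))/11 = 1579/642.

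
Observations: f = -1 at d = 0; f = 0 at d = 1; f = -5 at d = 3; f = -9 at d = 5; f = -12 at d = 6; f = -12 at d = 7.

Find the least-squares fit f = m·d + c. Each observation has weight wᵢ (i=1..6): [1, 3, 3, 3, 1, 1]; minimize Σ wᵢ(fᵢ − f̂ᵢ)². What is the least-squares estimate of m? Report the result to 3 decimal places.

Compute the Gram sums: Σwᵢ·d·d = 190, Σwᵢ·d = 40, Σwᵢ·1 = 12.
For MᵀWf: Σwᵢ·d·f = -336, Σwᵢ·f = -67.
So MᵀWM·[m, c]ᵀ = MᵀWf: [[190, 40]; [40, 12]]·[m, c]ᵀ = [-336, -67]ᵀ.
Eliminating c: 12·(row 1) − 40·(row 2) gives 680·m = 12·(-336) − 40·(-67) = -1352, so m = -169/85.
Then c = ((-67) − 40·(-169/85))/12 = 71/68.

m = -1.988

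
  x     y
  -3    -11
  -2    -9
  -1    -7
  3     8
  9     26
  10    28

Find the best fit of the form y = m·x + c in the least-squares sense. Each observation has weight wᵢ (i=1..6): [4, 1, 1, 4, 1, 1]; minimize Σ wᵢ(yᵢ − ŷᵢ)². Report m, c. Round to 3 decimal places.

Sums needed: Σwᵢ·x·x = 258, Σwᵢ·x = 16, Σwᵢ·1 = 12.
Moment sums: Σwᵢ·x·y = 767, Σwᵢ·y = 26.
Normal equations: [[258, 16]; [16, 12]]·[m, c]ᵀ = [767, 26]ᵀ.
Δ = 258·12 − 16² = 2840.
m = (767·12 − 16·26)/2840 = 2197/710; c = (258·26 − 16·767)/2840 = -1391/710.

m = 3.094, c = -1.959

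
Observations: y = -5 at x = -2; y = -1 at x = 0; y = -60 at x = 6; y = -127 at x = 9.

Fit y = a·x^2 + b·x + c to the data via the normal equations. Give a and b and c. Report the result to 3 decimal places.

a = -1.420, b = -1.186, c = -1.428

The normal equations are: 7873·a + 937·b + 121·c = -12467;  937·a + 121·b + 13·c = -1493;  121·a + 13·b + 4·c = -193.
(Σx^2·x^2 = 7873, Σx^2·x = 937, Σx^2 = 121, Σx·x = 121, Σx = 13, Σ1 = 4, Σx^2·y = -12467, Σx·y = -1493, Σy = -193.)
Solving the 3×3 system (Gaussian elimination) gives a = -6835/4812, b = -28537/24060, c = -2863/2005.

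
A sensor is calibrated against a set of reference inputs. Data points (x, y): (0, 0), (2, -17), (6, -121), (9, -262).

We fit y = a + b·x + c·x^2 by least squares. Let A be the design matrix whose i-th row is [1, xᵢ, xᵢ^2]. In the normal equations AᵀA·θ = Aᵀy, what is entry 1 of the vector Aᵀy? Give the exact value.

-400

Entry 1 ↔ basis 1, so (Aᵀy)_{1} = Σᵢ yᵢ = (1)·(0) + (1)·(-17) + (1)·(-121) + (1)·(-262) = -400.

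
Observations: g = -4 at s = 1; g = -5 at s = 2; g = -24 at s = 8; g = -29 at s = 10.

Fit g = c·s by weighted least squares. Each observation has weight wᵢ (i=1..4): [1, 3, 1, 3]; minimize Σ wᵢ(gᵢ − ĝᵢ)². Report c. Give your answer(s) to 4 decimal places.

With design matrix M, MᵀWM = [[377]] and MᵀWg = [-1096]ᵀ.
c = (-1096)/377 = -2.90716.

c = -2.9072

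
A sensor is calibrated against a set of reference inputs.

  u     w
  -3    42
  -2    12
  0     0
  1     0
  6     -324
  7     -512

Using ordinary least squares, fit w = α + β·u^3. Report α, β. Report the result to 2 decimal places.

The normal system XᵀX·[α, β]ᵀ = Xᵀw is [[6, 525]; [525, 165099]]·[α, β]ᵀ = [-782, -246830]ᵀ.
det = 6·165099 − 525² = 714969.
α = ((-782)·165099 − 525·(-246830))/714969 = 53148/79441; β = (6·(-246830) − 525·(-782))/714969 = -356810/238323.

α = 0.67, β = -1.50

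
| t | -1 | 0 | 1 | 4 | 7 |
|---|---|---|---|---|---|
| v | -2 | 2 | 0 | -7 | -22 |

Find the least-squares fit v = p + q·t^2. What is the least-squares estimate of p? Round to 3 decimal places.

Sums needed: Σ1 = 5, Σt^2 = 67, Σt^2·t^2 = 2659.
Moment sums: Σv = -29, Σt^2·v = -1192.
Normal equations: [[5, 67]; [67, 2659]]·[p, q]ᵀ = [-29, -1192]ᵀ.
det = 5·2659 − 67² = 8806.
p = ((-29)·2659 − 67·(-1192))/8806 = 2753/8806; q = (5·(-1192) − 67·(-29))/8806 = -4017/8806.

p = 0.313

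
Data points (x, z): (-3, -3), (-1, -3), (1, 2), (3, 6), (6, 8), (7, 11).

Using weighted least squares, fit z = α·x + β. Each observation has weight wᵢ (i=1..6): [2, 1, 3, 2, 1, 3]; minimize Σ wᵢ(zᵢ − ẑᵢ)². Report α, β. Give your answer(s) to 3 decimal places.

α = 1.446, β = 0.671

Forming MᵀWM = [[223, 29]; [29, 12]] and MᵀWz = [342, 50]ᵀ gives MᵀWM·[α, β]ᵀ = MᵀWz.
Eliminating β: 12·(row 1) − 29·(row 2) gives 1835·α = 12·342 − 29·50 = 2654, so α = 2654/1835.
Then β = (50 − 29·(2654/1835))/12 = 1232/1835.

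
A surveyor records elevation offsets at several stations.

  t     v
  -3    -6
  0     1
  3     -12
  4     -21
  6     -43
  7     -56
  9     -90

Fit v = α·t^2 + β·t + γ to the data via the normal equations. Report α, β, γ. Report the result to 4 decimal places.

α = -0.9901, β = -1.1190, γ = 0.0166

With design matrix A, AᵀA = [[10676, 1352, 200]; [1352, 200, 26]; [200, 26, 7]] and Aᵀv = [-12080, -1562, -227]ᵀ.
Row-reducing yields α = -20522/20727, β = -23194/20727, γ = 115/6909.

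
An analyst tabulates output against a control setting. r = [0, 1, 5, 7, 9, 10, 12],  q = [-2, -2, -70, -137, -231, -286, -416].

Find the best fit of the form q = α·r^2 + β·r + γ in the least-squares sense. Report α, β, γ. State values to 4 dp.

The normal system AᵀA·[α, β, γ]ᵀ = Aᵀq is [[40324, 3926, 400]; [3926, 400, 44]; [400, 44, 7]]·[α, β, γ]ᵀ = [-115680, -11242, -1144]ᵀ.
Row-reducing yields α = -31789/10563, β = 152014/95067, γ = -143552/95067.

α = -3.0095, β = 1.5990, γ = -1.5100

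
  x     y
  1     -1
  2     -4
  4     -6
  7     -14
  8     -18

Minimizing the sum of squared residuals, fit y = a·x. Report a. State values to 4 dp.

a = -2.0522

Compute the Gram sums: Σx·x = 134.
Moment sums: Σx·y = -275.
Normal equations: [[134]]·[a]ᵀ = [-275]ᵀ.
Hence a = -275 / 134 ≈ -2.05224.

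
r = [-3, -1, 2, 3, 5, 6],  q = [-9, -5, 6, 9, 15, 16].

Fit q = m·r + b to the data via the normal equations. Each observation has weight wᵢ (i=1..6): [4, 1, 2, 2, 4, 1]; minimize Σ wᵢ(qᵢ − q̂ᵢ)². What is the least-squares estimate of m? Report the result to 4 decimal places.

With design matrix M, MᵀWM = [[199, 23]; [23, 14]] and MᵀWq = [587, 65]ᵀ.
Eliminating b: 14·(row 1) − 23·(row 2) gives 2257·m = 14·587 − 23·65 = 6723, so m = 6723/2257.
Then b = (65 − 23·(6723/2257))/14 = -566/2257.

m = 2.9787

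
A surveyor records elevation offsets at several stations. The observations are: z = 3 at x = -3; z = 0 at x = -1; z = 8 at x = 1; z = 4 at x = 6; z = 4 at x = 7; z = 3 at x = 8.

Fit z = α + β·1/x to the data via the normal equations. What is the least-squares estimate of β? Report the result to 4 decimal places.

β = 3.7926

From the data, Σ1 = 6, Σ1/x = 17/168, Σ1/x·1/x = 61385/28224.
Right-hand side: Σz = 22, Σ1/x·z = 1447/168.
Normal equations: [[6, 17/168]; [17/168, 61385/28224]]·[α, β]ᵀ = [22, 1447/168]ᵀ.
Determinant 6·(61385/28224) − (17/168)² = 368021/28224.
α = (22·(61385/28224) − (17/168)·(1447/168))/(368021/28224) = 1325871/368021; β = (6·(1447/168) − (17/168)·22)/(368021/28224) = 1395744/368021.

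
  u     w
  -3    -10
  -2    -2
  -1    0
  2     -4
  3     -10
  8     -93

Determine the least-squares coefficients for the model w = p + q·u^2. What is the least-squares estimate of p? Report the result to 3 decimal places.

From the data, Σ1 = 6, Σu^2 = 91, Σu^2·u^2 = 4291.
Right-hand side: Σw = -119, Σu^2·w = -6156.
So AᵀA·[p, q]ᵀ = Aᵀw: [[6, 91]; [91, 4291]]·[p, q]ᵀ = [-119, -6156]ᵀ.
det = 6·4291 − 91² = 17465.
p = ((-119)·4291 − 91·(-6156))/17465 = 7081/2495; q = (6·(-6156) − 91·(-119))/17465 = -26107/17465.

p = 2.838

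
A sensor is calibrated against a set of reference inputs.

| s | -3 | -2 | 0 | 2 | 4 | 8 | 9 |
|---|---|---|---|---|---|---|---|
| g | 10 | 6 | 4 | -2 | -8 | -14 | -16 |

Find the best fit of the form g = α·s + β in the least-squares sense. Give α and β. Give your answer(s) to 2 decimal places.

Sums needed: Σs·s = 178, Σs = 18, Σ1 = 7.
Right-hand side: Σs·g = -334, Σg = -20.
Eliminating β: 7·(row 1) − 18·(row 2) gives 922·α = 7·(-334) − 18·(-20) = -1978, so α = -989/461.
Then β = ((-20) − 18·(-989/461))/7 = 1226/461.

α = -2.15, β = 2.66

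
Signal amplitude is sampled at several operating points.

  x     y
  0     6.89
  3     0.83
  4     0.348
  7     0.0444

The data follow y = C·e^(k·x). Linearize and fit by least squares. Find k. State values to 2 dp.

k = -0.72

Let Y = ln y. Fitting Y = k·x + ln C by least squares:
Sums: Σx = 14.0000, Σ(x)² = 74.0000, Σln y = -2.4263, Σx·ln y = -26.5828.
Normal system: [[74.0000, 14.0000]; [14.0000, 4]]·[k, ln C]ᵀ = [-26.5828, -2.4263]ᵀ.
Solving (det = 100.0000): k = -0.72363, ln C = 1.92611.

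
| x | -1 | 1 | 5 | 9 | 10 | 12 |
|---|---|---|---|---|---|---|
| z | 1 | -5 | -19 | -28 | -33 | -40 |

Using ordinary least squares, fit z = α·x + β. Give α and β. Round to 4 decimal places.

α = -3.0809, β = -2.1814

Entries of MᵀM: Σx·x = 352, Σx = 36, Σ1 = 6.
For Mᵀz: Σx·z = -1163, Σz = -124.
det = 352·6 − 36² = 816.
α = ((-1163)·6 − 36·(-124))/816 = -419/136; β = (352·(-124) − 36·(-1163))/816 = -445/204.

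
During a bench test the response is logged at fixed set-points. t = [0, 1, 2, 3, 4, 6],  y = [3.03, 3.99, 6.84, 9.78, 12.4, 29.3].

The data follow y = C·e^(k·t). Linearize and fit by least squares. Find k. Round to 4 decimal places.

k = 0.3785

Let Y = ln y. Fitting Y = k·t + ln C by least squares:
Σt = 16.0000, Σ(t)² = 66.0000, Σln y = 12.5908, Σt·ln y = 42.4067.
Normal system: [[66.0000, 16.0000]; [16.0000, 6]]·[k, ln C]ᵀ = [42.4067, 12.5908]ᵀ.
Solving (det = 140.0000): k = 0.37849, ln C = 1.08917.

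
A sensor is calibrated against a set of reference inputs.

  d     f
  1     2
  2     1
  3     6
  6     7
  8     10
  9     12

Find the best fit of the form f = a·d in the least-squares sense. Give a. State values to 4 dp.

a = 1.2923

Normal-equation sums: Σd·d = 195.
And Σd·f = 252.
So XᵀX·[a]ᵀ = Xᵀf: [[195]]·[a]ᵀ = [252]ᵀ.
Hence a = 252 / 195 ≈ 1.29231.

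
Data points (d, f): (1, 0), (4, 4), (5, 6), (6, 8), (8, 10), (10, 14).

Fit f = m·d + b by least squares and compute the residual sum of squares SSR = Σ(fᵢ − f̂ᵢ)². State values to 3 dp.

SSR = 0.919

Compute the Gram sums: Σd·d = 242, Σd = 34, Σ1 = 6.
Right-hand side: Σd·f = 314, Σf = 42.
det = 242·6 − 34² = 296.
m = (314·6 − 34·42)/296 = 57/37; b = (242·42 − 34·314)/296 = -64/37.
Residuals: 7/37, -16/37, 1/37, 18/37, -22/37, 12/37; SSR = 34/37.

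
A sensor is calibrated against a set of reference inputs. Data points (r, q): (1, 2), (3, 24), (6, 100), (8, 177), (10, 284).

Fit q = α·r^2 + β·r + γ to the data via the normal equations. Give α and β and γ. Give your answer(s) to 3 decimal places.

α = 2.969, β = -1.487, γ = 1.038

With design matrix M, MᵀM = [[15474, 1756, 210]; [1756, 210, 28]; [210, 28, 5]] and Mᵀq = [43546, 4930, 587]ᵀ.
Row-reducing yields α = 65288/21991, β = -32711/21991, γ = 22829/21991.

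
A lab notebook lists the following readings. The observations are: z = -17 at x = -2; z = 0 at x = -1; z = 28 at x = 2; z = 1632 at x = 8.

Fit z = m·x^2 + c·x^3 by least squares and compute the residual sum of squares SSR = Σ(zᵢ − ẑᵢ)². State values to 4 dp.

Entries of MᵀM: Σx^2·x^2 = 4129, Σx^2·x^3 = 32767, Σx^3·x^3 = 262273.
And Σx^2·z = 104492, Σx^3·z = 835944.
Determinant 4129·262273 − 32767² = 9248928.
m = (104492·262273 − 32767·835944)/9248928 = 3513317/2312232; c = (4129·835944 − 32767·104492)/9248928 = 6930853/2312232.
Residuals: 173801/192686, 427192/289029, -1189399/578058, 14200/289029; SSR = 4181777/578058.

SSR = 7.2342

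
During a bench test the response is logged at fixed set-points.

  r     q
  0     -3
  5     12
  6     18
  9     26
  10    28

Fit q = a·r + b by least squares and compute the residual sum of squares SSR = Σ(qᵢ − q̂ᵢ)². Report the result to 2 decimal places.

SSR = 5.19

Forming AᵀA = [[242, 30]; [30, 5]] and Aᵀq = [682, 81]ᵀ gives AᵀA·[a, b]ᵀ = Aᵀq.
Determinant 242·5 − 30² = 310.
a = (682·5 − 30·81)/310 = 98/31; b = (242·81 − 30·682)/310 = -429/155.
Residuals: -36/155, -161/155, 9/5, 49/155, -131/155; SSR = 804/155.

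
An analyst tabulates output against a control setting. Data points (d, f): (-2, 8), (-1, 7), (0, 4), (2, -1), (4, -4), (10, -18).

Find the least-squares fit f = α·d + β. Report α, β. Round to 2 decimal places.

From the data, Σd·d = 125, Σd = 13, Σ1 = 6.
For Aᵀf: Σd·f = -221, Σf = -4.
det = 125·6 − 13² = 581.
α = ((-221)·6 − 13·(-4))/581 = -182/83; β = (125·(-4) − 13·(-221))/581 = 339/83.

α = -2.19, β = 4.08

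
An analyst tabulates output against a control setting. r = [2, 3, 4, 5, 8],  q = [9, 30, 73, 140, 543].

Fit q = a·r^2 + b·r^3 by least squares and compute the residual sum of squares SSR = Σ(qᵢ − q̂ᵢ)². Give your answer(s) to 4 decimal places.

From the data, Σr^2·r^2 = 5074, Σr^2·r^3 = 37192, Σr^3·r^3 = 282658.
Moment sums: Σr^2·q = 39726, Σr^3·q = 301070.
Eliminating b: 282658·(row 1) − 37192·(row 2) gives 50961828·a = 282658·39726 − 37192·301070 = 31476268, so a = 7869067/12740457.
Then b = (301070 − 37192·(7869067/12740457))/282658 = 12534947/12740457.
Residuals: -17091731/12740457, -9017154/4246819, 637227/4246819, 20068930/12740457, -3445001/12740457; SSR = 113197931/12740457.

SSR = 8.8849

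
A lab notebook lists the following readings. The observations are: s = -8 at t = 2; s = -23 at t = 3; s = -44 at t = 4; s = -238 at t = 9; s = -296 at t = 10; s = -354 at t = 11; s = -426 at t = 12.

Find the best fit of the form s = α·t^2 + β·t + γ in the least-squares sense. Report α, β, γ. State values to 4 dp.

α = -2.9452, β = -0.4682, γ = 4.8363

With design matrix M, MᵀM = [[52291, 4887, 475]; [4887, 475, 51]; [475, 51, 7]] and Mᵀs = [-153999, -14369, -1389]ᵀ.
Solving the 3×3 system (Gaussian elimination) gives α = -34677/11774, β = -2756/5887, γ = 56943/11774.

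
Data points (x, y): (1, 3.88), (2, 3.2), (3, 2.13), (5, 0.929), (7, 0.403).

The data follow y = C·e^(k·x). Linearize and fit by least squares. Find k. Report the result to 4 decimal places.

With ln yᵢ as the transformed response and xᵢ as the regressor:
Sums: Σx = 18.0000, Σ(x)² = 88.0000, Σln y = 2.2926, Σx·ln y = -0.7795.
Normal system: [[88.0000, 18.0000]; [18.0000, 5]]·[k, ln C]ᵀ = [-0.7795, 2.2926]ᵀ.
Δ = 88.0000·5 − (18.0000)² = 116.0000; k = (-0.7795·5 − 18.0000·2.2926)/116.0000 = -0.38935, ln C = (88.0000·2.2926 − 18.0000·-0.7795)/116.0000 = 1.86020.

k = -0.3894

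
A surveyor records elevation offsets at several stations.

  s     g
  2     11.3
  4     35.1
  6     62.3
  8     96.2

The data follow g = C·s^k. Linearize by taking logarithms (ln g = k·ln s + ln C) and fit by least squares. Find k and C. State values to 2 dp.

k = 1.54, C = 3.96

Let Y = ln g. Fitting Y = k·ln s + ln C by least squares:
AᵀA = [[9.9367, 5.9506]; [5.9506, 4]], rhs = [23.5126, 14.6814]ᵀ  (here Σln s = 5.9506, Σ(ln s)² = 9.9367, Σln g = 14.6814, Σln s·ln g = 23.5126).
Slope k = (n·Σln s·ln g − Σln s·Σln g)/(n·Σ(ln s)² − (Σln s)²) = (4·23.5126 − 5.9506·14.6814)/4.3368 = 1.54180; ln C = (Σln g − k·Σln s)/n = 1.37667, so C = exp(1.37667) = 3.96171.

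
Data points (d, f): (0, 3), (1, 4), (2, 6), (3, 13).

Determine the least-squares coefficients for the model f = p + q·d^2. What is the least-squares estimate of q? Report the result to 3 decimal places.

Normal-equation sums: Σ1 = 4, Σd^2 = 14, Σd^2·d^2 = 98.
Moment sums: Σf = 26, Σd^2·f = 145.
Determinant 4·98 − 14² = 196.
p = (26·98 − 14·145)/196 = 37/14; q = (4·145 − 14·26)/196 = 54/49.

q = 1.102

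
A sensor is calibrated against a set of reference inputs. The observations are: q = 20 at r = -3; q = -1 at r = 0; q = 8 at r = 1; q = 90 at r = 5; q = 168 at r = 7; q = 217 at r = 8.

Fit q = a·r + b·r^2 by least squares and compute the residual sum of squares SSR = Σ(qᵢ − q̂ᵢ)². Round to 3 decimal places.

Entries of MᵀM: Σr·r = 148, Σr·r^2 = 954, Σr^2·r^2 = 7204.
For Mᵀq: Σr·q = 3310, Σr^2·q = 24558.
Eliminating b: 7204·(row 1) − 954·(row 2) gives 156076·a = 7204·3310 − 954·24558 = 416908, so a = 104227/39019.
Then b = (24558 − 954·(104227/39019))/7204 = 119211/39019.
Residuals: 20162/39019, -1, 88714/39019, 10300/39019, -15736/39019, 3803/39019; SSR = 260574/39019.

SSR = 6.678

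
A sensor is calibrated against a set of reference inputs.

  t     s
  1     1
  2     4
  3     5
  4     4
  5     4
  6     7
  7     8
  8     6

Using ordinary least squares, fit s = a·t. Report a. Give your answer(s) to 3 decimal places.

a = 1.010

With design matrix A, AᵀA = [[204]] and Aᵀs = [206]ᵀ.
Hence a = 206 / 204 ≈ 1.0098.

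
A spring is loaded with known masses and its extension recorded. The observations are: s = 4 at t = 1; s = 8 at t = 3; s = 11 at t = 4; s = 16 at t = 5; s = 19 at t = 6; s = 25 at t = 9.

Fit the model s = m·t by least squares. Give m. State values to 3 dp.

m = 2.923

Setting ∂/∂m … = 0 gives: 168·m = 491.
m = 491/168 = 2.92262.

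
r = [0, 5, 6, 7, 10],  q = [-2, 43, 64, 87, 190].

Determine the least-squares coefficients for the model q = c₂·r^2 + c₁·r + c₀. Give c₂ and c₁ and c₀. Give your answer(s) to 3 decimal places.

Entries of AᵀA: Σr^2·r^2 = 14322, Σr^2·r = 1684, Σr^2 = 210, Σr·r = 210, Σr = 28, Σ1 = 5.
Moment sums: Σr^2·q = 26642, Σr·q = 3108, Σq = 382.
Normal equations: [[14322, 1684, 210]; [1684, 210, 28]; [210, 28, 5]]·[c₂, c₁, c₀]ᵀ = [26642, 3108, 382]ᵀ.
Inverting the 3×3 Gram matrix, [c₂, c₁, c₀]ᵀ = [89579/43303, -66808/43303, -79844/43303]ᵀ.

c₂ = 2.069, c₁ = -1.543, c₀ = -1.844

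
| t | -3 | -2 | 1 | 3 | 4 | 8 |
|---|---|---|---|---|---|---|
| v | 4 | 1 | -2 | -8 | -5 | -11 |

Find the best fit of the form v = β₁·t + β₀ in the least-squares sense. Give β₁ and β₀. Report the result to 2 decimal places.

β₁ = -1.32, β₀ = -1.08

Entries of MᵀM: Σt·t = 103, Σt = 11, Σ1 = 6.
And Σt·v = -148, Σv = -21.
MᵀM·[β₁, β₀]ᵀ = Mᵀv becomes [[103, 11]; [11, 6]]·[β₁, β₀]ᵀ = [-148, -21]ᵀ.
Eliminating β₀: 6·(row 1) − 11·(row 2) gives 497·β₁ = 6·(-148) − 11·(-21) = -657, so β₁ = -657/497.
Then β₀ = ((-21) − 11·(-657/497))/6 = -535/497.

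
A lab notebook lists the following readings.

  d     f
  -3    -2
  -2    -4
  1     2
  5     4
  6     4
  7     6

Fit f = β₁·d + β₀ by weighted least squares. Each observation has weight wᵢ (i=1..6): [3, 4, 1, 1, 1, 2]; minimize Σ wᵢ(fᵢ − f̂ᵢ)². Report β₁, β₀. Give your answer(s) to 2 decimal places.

Forming XᵀWX = [[203, 9]; [9, 12]] and XᵀWf = [180, 0]ᵀ gives XᵀWX·[β₁, β₀]ᵀ = XᵀWf.
Determinant 203·12 − 9² = 2355.
β₁ = (180·12 − 9·0)/2355 = 144/157; β₀ = (203·0 − 9·180)/2355 = -108/157.

β₁ = 0.92, β₀ = -0.69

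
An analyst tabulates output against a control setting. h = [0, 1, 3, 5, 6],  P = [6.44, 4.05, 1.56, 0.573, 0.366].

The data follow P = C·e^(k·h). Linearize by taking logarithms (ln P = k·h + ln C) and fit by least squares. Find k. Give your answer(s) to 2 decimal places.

Taking logs, ln P = k·h + ln C, so regress ln P on h.
Over the data: Σh = 15.0000, Σ(h)² = 71.0000, Σln P = 2.1439, Σh·ln P = -6.0823.
Normal system: [[71.0000, 15.0000]; [15.0000, 5]]·[k, ln C]ᵀ = [-6.0823, 2.1439]ᵀ.
Solving (det = 130.0000): k = -0.48131, ln C = 1.87273.

k = -0.48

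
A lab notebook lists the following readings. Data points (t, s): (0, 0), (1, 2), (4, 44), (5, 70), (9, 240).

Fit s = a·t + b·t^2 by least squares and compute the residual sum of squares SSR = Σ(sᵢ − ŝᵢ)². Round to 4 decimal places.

The normal system MᵀM·[a, b]ᵀ = Mᵀs is [[123, 919]; [919, 7443]]·[a, b]ᵀ = [2688, 21896]ᵀ.
Eliminating b: 7443·(row 1) − 919·(row 2) gives 70928·a = 7443·2688 − 919·21896 = -115640, so a = -14455/8866.
Then b = (21896 − 919·(-14455/8866))/7443 = 27867/8866.
Residuals: 0, 2160/4433, 1026/4433, -1890/4433, 354/4433; SSR = 2124/4433.

SSR = 0.4791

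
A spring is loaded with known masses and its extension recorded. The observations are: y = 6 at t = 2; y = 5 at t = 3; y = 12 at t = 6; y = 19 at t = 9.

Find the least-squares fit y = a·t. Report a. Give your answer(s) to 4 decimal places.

Normal-equation sums: Σt·t = 130.
And Σt·y = 270.
XᵀX·[a]ᵀ = Xᵀy becomes [[130]]·[a]ᵀ = [270]ᵀ.
Hence a = 270 / 130 ≈ 2.07692.

a = 2.0769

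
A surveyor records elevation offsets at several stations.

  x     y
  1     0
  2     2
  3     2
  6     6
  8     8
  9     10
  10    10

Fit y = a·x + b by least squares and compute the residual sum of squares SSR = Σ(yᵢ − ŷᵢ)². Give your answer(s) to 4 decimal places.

SSR = 1.4191

Sums needed: Σx·x = 295, Σx = 39, Σ1 = 7.
For Aᵀy: Σx·y = 300, Σy = 38.
Normal equations: [[295, 39]; [39, 7]]·[a, b]ᵀ = [300, 38]ᵀ.
Eliminating b: 7·(row 1) − 39·(row 2) gives 544·a = 7·300 − 39·38 = 618, so a = 309/272.
Then b = (38 − 39·(309/272))/7 = -245/272.
Residuals: -4/17, 171/272, -69/136, 23/272, -3/16, 23/34, -125/272; SSR = 193/136.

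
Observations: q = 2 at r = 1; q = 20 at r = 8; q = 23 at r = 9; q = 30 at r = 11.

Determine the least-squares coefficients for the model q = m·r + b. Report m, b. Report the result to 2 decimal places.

m = 2.74, b = -1.08

The normal system AᵀA·[m, b]ᵀ = Aᵀq is [[267, 29]; [29, 4]]·[m, b]ᵀ = [699, 75]ᵀ.
Eliminating b: 4·(row 1) − 29·(row 2) gives 227·m = 4·699 − 29·75 = 621, so m = 621/227.
Then b = (75 − 29·(621/227))/4 = -246/227.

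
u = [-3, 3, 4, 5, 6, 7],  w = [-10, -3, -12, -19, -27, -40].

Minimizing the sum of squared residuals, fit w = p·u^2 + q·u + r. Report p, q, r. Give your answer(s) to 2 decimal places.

Normal-equation sums: Σu^2·u^2 = 4740, Σu^2·u = 748, Σu^2 = 144, Σu·u = 144, Σu = 22, Σ1 = 6.
And Σu^2·w = -3716, Σu·w = -564, Σw = -111.
So XᵀX·[p, q, r]ᵀ = Xᵀw: [[4740, 748, 144]; [748, 144, 22]; [144, 22, 6]]·[p, q, r]ᵀ = [-3716, -564, -111]ᵀ.
Inverting the 3×3 Gram matrix, [p, q, r]ᵀ = [-4813/4938, 7463/8230, 19351/12345]ᵀ.

p = -0.97, q = 0.91, r = 1.57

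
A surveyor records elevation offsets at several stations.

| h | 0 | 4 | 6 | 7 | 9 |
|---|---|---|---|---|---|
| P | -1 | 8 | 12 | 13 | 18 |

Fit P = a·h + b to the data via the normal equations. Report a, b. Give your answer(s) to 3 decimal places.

Entries of AᵀA: Σh·h = 182, Σh = 26, Σ1 = 5.
And Σh·P = 357, ΣP = 50.
So AᵀA·[a, b]ᵀ = AᵀP: [[182, 26]; [26, 5]]·[a, b]ᵀ = [357, 50]ᵀ.
Eliminating b: 5·(row 1) − 26·(row 2) gives 234·a = 5·357 − 26·50 = 485, so a = 485/234.
Then b = (50 − 26·(485/234))/5 = -7/9.

a = 2.073, b = -0.778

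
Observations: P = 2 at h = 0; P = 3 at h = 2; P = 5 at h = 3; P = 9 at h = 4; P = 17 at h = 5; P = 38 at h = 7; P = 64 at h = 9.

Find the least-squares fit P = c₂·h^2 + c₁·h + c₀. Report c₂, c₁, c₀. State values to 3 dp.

c₂ = 0.984, c₁ = -1.925, c₀ = 2.101

Sums needed: Σh^2·h^2 = 9940, Σh^2·h = 1296, Σh^2 = 184, Σh·h = 184, Σh = 30, Σ1 = 7.
Moment sums: Σh^2·P = 7672, Σh·P = 984, ΣP = 138.
Row-reducing yields c₂ = 10930/11109, c₁ = -7127/3703, c₀ = 23336/11109.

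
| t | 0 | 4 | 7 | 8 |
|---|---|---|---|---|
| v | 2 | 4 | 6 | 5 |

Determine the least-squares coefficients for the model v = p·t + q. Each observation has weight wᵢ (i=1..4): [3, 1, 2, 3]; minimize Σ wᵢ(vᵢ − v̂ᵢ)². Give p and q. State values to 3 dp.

From the data, Σwᵢ·t·t = 306, Σwᵢ·t = 42, Σwᵢ·1 = 9.
For XᵀWv: Σwᵢ·t·v = 220, Σwᵢ·v = 37.
So XᵀWX·[p, q]ᵀ = XᵀWv: [[306, 42]; [42, 9]]·[p, q]ᵀ = [220, 37]ᵀ.
Δ = 306·9 − 42² = 990.
p = (220·9 − 42·37)/990 = 71/165; q = (306·37 − 42·220)/990 = 347/165.

p = 0.430, q = 2.103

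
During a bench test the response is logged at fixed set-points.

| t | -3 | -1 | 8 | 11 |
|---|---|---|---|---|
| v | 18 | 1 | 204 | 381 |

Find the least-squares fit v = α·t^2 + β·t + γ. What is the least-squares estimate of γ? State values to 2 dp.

From the data, Σt^2·t^2 = 18819, Σt^2·t = 1815, Σt^2 = 195, Σt·t = 195, Σt = 15, Σ1 = 4.
Moment sums: Σt^2·v = 59320, Σt·v = 5768, Σv = 604.
Normal equations: [[18819, 1815, 195]; [1815, 195, 15]; [195, 15, 4]]·[α, β, γ]ᵀ = [59320, 5768, 604]ᵀ.
Row-reducing yields α = 11626/3921, β = 40922/19605, γ = -1796/1307.

γ = -1.37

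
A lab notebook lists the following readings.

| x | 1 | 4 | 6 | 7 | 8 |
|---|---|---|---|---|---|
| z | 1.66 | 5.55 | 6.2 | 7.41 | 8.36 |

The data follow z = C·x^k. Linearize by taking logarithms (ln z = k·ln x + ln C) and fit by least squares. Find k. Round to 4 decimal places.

Let Y = ln z. Fitting Y = k·ln x + ln C by least squares:
Σln x = 7.2034, Σ(ln x)² = 13.2429, Σln z = 8.1715, Σln x·ln z = 13.9579.
Equations: 13.2429·k + 7.2034·ln C = 13.9579;  7.2034·k + 5·ln C = 8.1715.
Solving (det = 14.3252): k = 0.76280, ln C = 0.53534.

k = 0.7628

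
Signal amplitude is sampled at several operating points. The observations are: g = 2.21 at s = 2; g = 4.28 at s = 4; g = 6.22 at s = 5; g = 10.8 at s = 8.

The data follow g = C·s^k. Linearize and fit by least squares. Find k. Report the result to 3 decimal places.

k = 1.150

Taking logs, ln g = k·ln s + ln C, so regress ln g on ln s.
XᵀX = [[9.3166, 5.7683]; [5.7683, 4]], rhs = [10.4551, 6.4543]ᵀ  (here Σln s = 5.7683, Σ(ln s)² = 9.3166, Σln g = 6.4543, Σln s·ln g = 10.4551).
Slope k = (n·Σln s·ln g − Σln s·Σln g)/(n·Σ(ln s)² − (Σln s)²) = (4·10.4551 − 5.7683·6.4543)/3.9930 = 1.14952; ln C = (Σln g − k·Σln s)/n = -0.04414.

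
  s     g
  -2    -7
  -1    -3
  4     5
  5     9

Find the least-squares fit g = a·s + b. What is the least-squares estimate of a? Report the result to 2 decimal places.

a = 2.05

With design matrix A, AᵀA = [[46, 6]; [6, 4]] and Aᵀg = [82, 4]ᵀ.
Determinant 46·4 − 6² = 148.
a = (82·4 − 6·4)/148 = 76/37; b = (46·4 − 6·82)/148 = -77/37.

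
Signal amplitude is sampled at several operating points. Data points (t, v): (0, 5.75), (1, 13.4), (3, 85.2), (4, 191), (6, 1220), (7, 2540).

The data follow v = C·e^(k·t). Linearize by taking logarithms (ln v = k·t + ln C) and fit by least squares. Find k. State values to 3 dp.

k = 0.880

Taking logs, ln v = k·t + ln C, so regress ln v on t.
Sums: Σt = 21.0000, Σ(t)² = 111.0000, Σln v = 28.9883, Σt·ln v = 134.4584.
Normal system: [[111.0000, 21.0000]; [21.0000, 6]]·[k, ln C]ᵀ = [134.4584, 28.9883]ᵀ.
Δ = 111.0000·6 − (21.0000)² = 225.0000; k = (134.4584·6 − 21.0000·28.9883)/225.0000 = 0.87999, ln C = (111.0000·28.9883 − 21.0000·134.4584)/225.0000 = 1.75142.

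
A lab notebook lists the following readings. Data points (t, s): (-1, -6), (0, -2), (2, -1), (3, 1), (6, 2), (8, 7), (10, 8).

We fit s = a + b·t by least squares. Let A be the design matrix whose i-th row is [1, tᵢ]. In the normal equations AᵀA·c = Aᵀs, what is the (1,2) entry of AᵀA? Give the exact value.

Row 1 ↔ basis 1, column 2 ↔ basis t, so (AᵀA)_{1,2} = Σᵢ t = (1)·(-1) + (1)·(0) + (1)·(2) + (1)·(3) + (1)·(6) + (1)·(8) + (1)·(10) = 28.

28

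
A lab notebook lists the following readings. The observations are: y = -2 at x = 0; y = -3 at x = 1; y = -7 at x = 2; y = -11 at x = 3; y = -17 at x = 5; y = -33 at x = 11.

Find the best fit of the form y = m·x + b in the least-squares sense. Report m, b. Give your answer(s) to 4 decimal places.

Normal-equation sums: Σx·x = 160, Σx = 22, Σ1 = 6.
And Σx·y = -498, Σy = -73.
So MᵀM·[m, b]ᵀ = Mᵀy: [[160, 22]; [22, 6]]·[m, b]ᵀ = [-498, -73]ᵀ.
Δ = 160·6 − 22² = 476.
m = ((-498)·6 − 22·(-73))/476 = -691/238; b = (160·(-73) − 22·(-498))/476 = -181/119.

m = -2.9034, b = -1.5210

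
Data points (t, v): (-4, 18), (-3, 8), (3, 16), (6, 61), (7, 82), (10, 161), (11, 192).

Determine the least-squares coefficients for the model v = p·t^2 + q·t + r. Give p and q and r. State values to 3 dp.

Setting ∂/∂p … = 0 gives: 28756·p + 2826·q + 340·r = 46050;  2826·p + 340·q + 30·r = 4614;  340·p + 30·q + 7·r = 538.
Row-reducing yields p = 1840373/1250337, q = 578489/416779, r = -729932/1250337.

p = 1.472, q = 1.388, r = -0.584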